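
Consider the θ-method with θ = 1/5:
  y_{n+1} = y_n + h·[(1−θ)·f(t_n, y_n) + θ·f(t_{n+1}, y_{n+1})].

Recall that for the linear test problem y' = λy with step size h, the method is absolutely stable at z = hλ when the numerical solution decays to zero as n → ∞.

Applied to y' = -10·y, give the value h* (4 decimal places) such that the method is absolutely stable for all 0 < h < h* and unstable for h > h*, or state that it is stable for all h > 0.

With y'=λy (z=hλ):
  y_{n+1} = y_n + z·[4/5·y_n + 1/5·y_{n+1}] ⇒ (1 − 1/5z)y_{n+1} = (1 + 4/5z)y_n
  R(z) = (1 + 4/5z)/(1 − 1/5z).

Solve |R(x)|<1 on ℝ⁻.
x=-1.72: |R|=0.2798
R=−1: 1+4/5x = −1+1/5x ⇒ -3/5x=2 ⇒ x=2/(-3/5)=-3.3333
Confirm numerically:
  x=-3.070: |R|=0.90211 <1
  x=-1.628: |R|=0.22812 <1
  x=-1.550: |R|=0.18321 <1
  x=-1.501: |R|=0.15444 <1
  x=-3.777: |R|=1.15165 >1
  x=-3.426: |R|=1.03299 >1
  x=-3.396: |R|=1.02239 >1
Stable set (-3.3333, 0).

(-3.3333,0); λ=-10 ⇒ h* = (10/3)/10 = 0.3333.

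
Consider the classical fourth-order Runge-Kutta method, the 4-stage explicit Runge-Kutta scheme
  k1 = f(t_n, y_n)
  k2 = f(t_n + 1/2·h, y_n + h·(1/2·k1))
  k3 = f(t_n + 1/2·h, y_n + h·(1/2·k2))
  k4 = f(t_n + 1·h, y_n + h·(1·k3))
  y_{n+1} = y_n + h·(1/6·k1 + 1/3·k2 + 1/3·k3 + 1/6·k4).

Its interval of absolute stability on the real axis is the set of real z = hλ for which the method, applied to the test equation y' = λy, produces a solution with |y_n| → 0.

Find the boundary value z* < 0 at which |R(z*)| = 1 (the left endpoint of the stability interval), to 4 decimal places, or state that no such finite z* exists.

Set f=λy, z=hλ:
  order 4, 4-stage ⇒ R(z)=1+z+z^2/2+z^3/6+z^4/24
  (e.g. R(-1.35)=0.28958, |R|=0.28958)

Need |R(x)|<1, x<0.
x=-1.35: |R|=0.2896
|R(-2.7)|=0.8788 |R(-1.18)|=0.3231 |R(-0.75)|=0.4741
Bisect:
  x_lo=-3.3673 |R|=2.2954  x_hi=-0.1517 |R|=0.8592
  mid=-1.75951 |R|=0.27991 →hi
  mid=-2.56339 |R|=0.71384 →hi
  mid=-2.96533 |R|=1.30715 →lo
  mid=-2.76436 |R|=0.96890 →hi
  mid=-2.86485 |R|=1.12672 →lo
  mid=-2.81460 |R|=1.04510 →lo
  mid=-2.78948 |R|=1.00633 →lo
  mid=-2.77692 |R|=0.98745 →hi
  mid=-2.78320 |R|=0.99685 →hi
  ...
  [-2.78536,-2.78516] ⇒ x*=-2.7853
Interval (-2.7853, 0).

left endpoint -2.7853.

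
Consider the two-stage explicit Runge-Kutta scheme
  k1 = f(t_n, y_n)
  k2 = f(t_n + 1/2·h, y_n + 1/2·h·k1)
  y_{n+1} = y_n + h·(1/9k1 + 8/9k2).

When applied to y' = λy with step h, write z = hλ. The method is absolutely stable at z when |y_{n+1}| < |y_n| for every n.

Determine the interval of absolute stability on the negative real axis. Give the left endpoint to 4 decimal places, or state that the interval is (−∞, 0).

On y'=λy, z=hλ:
  k1=λy_n ⇒ h·k1=z·y_n;  k2=λ(1+1/2z)y_n ⇒ h·k2=z(1+1/2z)y_n
  y_{n+1}/y_n = 1 + 1/9z + 8/9z(1+1/2z) = 1 + z + 4/9z²
  so R(z) = 1 + z + 4/9z².

Boundary: |R(x)|=1, x<0.
x=-1.4: |R|=0.4711
R=1: x+4/9x²=0 ⇒ x=−9/4=-2.2500; min R=1−1/(4·4/9)=0.4375>−1
Confirm numerically:
  x=-1.824: |R|=0.65466 <1
  x=-1.066: |R|=0.43905 <1
  x=-0.993: |R|=0.44524 <1
  x=-2.793: |R|=1.67404 >1
  x=-2.667: |R|=1.49428 >1
  x=-2.605: |R|=1.41101 >1
Stable set (-2.2500, 0).

z∈(-2.2500,0).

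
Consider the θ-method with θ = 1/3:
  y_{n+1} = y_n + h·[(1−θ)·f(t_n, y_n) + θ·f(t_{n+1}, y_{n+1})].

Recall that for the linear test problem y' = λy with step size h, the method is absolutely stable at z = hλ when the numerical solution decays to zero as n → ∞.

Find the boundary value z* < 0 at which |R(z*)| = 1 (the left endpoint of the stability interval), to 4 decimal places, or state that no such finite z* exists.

z* = -6.0000.

Test eqn y'=λy, z=hλ:
  y_{n+1} = y_n + z·[2/3·y_n + 1/3·y_{n+1}] ⇒ (1 − 1/3z)y_{n+1} = (1 + 2/3z)y_n
  so R(z) = (1 + 2/3z)/(1 − 1/3z).

Find x<0 with |R(x)|<1.
x=-0.86: |R|=0.3316
R=−1: 1+2/3x = −1+1/3x ⇒ -1/3x=2 ⇒ x=2/(-1/3)=-6.0000
Confirm numerically:
  x=-4.699: |R|=0.83102 <1
  x=-3.006: |R|=0.50150 <1
  x=-2.547: |R|=0.37750 <1
  x=-6.497: |R|=1.05233 >1
  x=-6.181: |R|=1.01971 >1
So |R|<1 on (-6.0000, 0).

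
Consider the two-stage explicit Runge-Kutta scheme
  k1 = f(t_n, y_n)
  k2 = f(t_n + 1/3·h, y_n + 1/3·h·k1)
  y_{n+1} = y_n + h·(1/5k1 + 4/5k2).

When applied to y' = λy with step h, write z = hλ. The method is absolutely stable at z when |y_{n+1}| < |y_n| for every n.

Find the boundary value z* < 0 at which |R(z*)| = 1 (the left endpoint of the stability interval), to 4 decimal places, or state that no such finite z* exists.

On y'=λy, z=hλ:
  k1=λy_n ⇒ h·k1=z·y_n;  k2=λ(1+1/3z)y_n ⇒ h·k2=z(1+1/3z)y_n
  y_{n+1}/y_n = 1 + 1/5z + 4/5z(1+1/3z) = 1 + z + 4/15z²
  so R(z) = 1 + z + 4/15z².

Need |R(x)|<1, x<0.
x=-1.65: |R|=0.0760
R=1: x+4/15x²=0 ⇒ x=−15/4=-3.7500; min R=1−1/(4·4/15)=0.0625>−1
Confirm numerically:
  x=-3.188: |R|=0.52223 <1
  x=-2.274: |R|=0.10495 <1
  x=-2.043: |R|=0.07003 <1
  x=-4.320: |R|=1.65664 >1
  x=-4.177: |R|=1.47562 >1
  x=-3.814: |R|=1.06509 >1
Interval (-3.7500, 0).

z* = -3.7500.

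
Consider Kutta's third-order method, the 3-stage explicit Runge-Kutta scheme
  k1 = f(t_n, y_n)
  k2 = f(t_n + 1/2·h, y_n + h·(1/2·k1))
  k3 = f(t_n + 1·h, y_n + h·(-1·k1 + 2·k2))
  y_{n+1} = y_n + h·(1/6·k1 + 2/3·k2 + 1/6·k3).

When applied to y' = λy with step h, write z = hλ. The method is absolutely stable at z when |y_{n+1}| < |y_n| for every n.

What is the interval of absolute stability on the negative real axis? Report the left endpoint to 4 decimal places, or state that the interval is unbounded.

Test eqn y'=λy, z=hλ:
  order 3, 3-stage ⇒ R(z)=1+z+z^2/2+z^3/6
  (e.g. R(-1.49)=0.06873, |R|=0.06873)

Solve |R(x)|<1 on ℝ⁻.
x=-1.49: |R|=0.0687
|R(-2.91)|=1.7830 |R(-2.88)|=1.7141 |R(-0.91)|=0.3785
Bisect:
  x_lo=-2.8919 |R|=1.7412  x_hi=-0.3387 |R|=0.7122
  mid=-1.61531 |R|=0.01315 →hi
  mid=-2.25360 |R|=0.62181 →hi
  mid=-2.57274 |R|=1.10141 →lo
  mid=-2.41317 |R|=0.84361 →hi
  mid=-2.49296 |R|=0.96776 →hi
  mid=-2.53285 |R|=1.03336 →lo
  mid=-2.51290 |R|=1.00026 →lo
  mid=-2.50293 |R|=0.98393 →hi
  mid=-2.50792 |R|=0.99208 →hi
  ...
  [-2.51275,-2.51259] ⇒ x*=-2.5127
Interval (-2.5127, 0).

z∈(-2.5127,0).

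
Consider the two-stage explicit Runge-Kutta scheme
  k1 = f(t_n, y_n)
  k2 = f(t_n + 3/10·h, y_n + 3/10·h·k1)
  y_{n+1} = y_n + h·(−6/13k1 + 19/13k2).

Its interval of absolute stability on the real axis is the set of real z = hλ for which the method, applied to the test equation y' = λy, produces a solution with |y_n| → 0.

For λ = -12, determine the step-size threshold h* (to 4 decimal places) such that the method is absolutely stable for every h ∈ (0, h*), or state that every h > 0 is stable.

(-2.2807,0); λ=-12 ⇒ h* = (130/57)/12 = 0.1901.

On y'=λy, z=hλ:
  k1=λy_n ⇒ h·k1=z·y_n;  k2=λ(1+3/10z)y_n ⇒ h·k2=z(1+3/10z)y_n
  y_{n+1}/y_n = 1 − 6/13z + 19/13z(1+3/10z) = 1 + z + 57/130z²
  ⇒ R(z) = 1 + z + 57/130z².

Solve |R(x)|<1 on ℝ⁻.
x=-1.56: |R|=0.5070
R=1: x+57/130x²=0 ⇒ x=−130/57=-2.2807; min R=1−1/(4·57/130)=0.4298>−1
Confirm numerically:
  x=-1.888: |R|=0.67492 <1
  x=-1.634: |R|=0.53667 <1
  x=-1.405: |R|=0.46053 <1
  x=-2.731: |R|=1.53920 >1
  x=-2.657: |R|=1.43838 >1
  x=-2.332: |R|=1.05245 >1
Interval (-2.2807, 0).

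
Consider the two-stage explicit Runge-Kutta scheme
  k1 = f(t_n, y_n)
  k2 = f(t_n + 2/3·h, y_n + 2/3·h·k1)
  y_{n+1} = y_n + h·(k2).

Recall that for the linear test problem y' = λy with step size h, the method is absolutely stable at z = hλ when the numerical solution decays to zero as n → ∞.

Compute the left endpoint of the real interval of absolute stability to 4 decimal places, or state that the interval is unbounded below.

Set f=λy, z=hλ:
  k1=λy_n ⇒ h·k1=z·y_n;  k2=λ(1+2/3z)y_n ⇒ h·k2=z(1+2/3z)y_n
  y_{n+1}/y_n = 1 + z(1+2/3z) = 1 + z + 2/3z²
  Hence R(z) = 1 + z + 2/3z².

Boundary: |R(x)|=1, x<0.
x=-1.37: |R|=0.8813
R=1: x+2/3x²=0 ⇒ x=−3/2=-1.5000; min R=1−1/(4·2/3)=0.6250>−1
Confirm numerically:
  x=-0.913: |R|=0.64271 <1
  x=-0.850: |R|=0.63167 <1
  x=-0.799: |R|=0.62660 <1
  x=-2.099: |R|=1.83820 >1
  x=-1.939: |R|=1.56748 >1
Interval (-1.5000, 0).

z* = -1.5000.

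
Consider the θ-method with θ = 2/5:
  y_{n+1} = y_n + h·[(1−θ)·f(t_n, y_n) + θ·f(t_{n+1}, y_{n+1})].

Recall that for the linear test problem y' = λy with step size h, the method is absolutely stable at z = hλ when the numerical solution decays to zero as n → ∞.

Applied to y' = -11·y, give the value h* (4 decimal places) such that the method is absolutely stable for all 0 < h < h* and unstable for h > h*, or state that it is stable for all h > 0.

(-10.0000,0); λ=-11 ⇒ h* = (10)/11 = 0.9091.

With y'=λy (z=hλ):
  y_{n+1} = y_n + z·[3/5·y_n + 2/5·y_{n+1}] ⇒ (1 − 2/5z)y_{n+1} = (1 + 3/5z)y_n
  R(z) = (1 + 3/5z)/(1 − 2/5z).

Boundary: |R(x)|=1, x<0.
x=-1.66: |R|=0.0024
R=−1: 1+3/5x = −1+2/5x ⇒ -1/5x=2 ⇒ x=2/(-1/5)=-10.0000
Confirm numerically:
  x=-8.527: |R|=0.93321 <1
  x=-6.926: |R|=0.83694 <1
  x=-5.486: |R|=0.71738 <1
  x=-10.494: |R|=1.01901 >1
  x=-10.304: |R|=1.01187 >1
Stable set (-10.0000, 0).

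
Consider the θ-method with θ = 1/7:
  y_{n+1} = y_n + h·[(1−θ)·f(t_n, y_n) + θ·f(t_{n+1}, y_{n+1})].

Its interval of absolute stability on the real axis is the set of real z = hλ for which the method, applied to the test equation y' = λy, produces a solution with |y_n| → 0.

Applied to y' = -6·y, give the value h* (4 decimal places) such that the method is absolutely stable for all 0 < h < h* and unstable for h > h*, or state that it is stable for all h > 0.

(-2.8000,0); λ=-6 ⇒ h* = (14/5)/6 = 0.4667.

Set f=λy, z=hλ:
  y_{n+1} = y_n + z·[6/7·y_n + 1/7·y_{n+1}] ⇒ (1 − 1/7z)y_{n+1} = (1 + 6/7z)y_n
  R(z) = (1 + 6/7z)/(1 − 1/7z).

Find x<0 with |R(x)|<1.
x=-0.3: |R|=0.7123
R=−1: 1+6/7x = −1+1/7x ⇒ -5/7x=2 ⇒ x=2/(-5/7)=-2.8000
Confirm numerically:
  x=-2.475: |R|=0.82850 <1
  x=-2.119: |R|=0.62660 <1
  x=-1.520: |R|=0.24883 <1
  x=-1.421: |R|=0.18121 <1
  x=-3.399: |R|=1.28801 >1
  x=-3.302: |R|=1.24364 >1
So |R|<1 on (-2.8000, 0).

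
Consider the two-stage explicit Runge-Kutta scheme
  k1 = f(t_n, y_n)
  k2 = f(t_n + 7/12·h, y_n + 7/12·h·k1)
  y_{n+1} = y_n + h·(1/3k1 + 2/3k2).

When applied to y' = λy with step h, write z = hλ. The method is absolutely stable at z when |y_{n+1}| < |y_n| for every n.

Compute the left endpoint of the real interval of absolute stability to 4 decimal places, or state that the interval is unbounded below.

Test eqn y'=λy, z=hλ:
  k1=λy_n ⇒ h·k1=z·y_n;  k2=λ(1+7/12z)y_n ⇒ h·k2=z(1+7/12z)y_n
  y_{n+1}/y_n = 1 + 1/3z + 2/3z(1+7/12z) = 1 + z + 7/18z²
  Hence R(z) = 1 + z + 7/18z².

Solve |R(x)|<1 on ℝ⁻.
x=-1.58: |R|=0.3908
R=1: x+7/18x²=0 ⇒ x=−18/7=-2.5714; min R=1−1/(4·7/18)=0.3571>−1
Confirm numerically:
  x=-2.433: |R|=0.86902 <1
  x=-1.925: |R|=0.51608 <1
  x=-1.172: |R|=0.36217 <1
  x=-1.094: |R|=0.37144 <1
  x=-2.907: |R|=1.37936 >1
  x=-2.745: |R|=1.18529 >1
Interval (-2.5714, 0).

left endpoint -2.5714.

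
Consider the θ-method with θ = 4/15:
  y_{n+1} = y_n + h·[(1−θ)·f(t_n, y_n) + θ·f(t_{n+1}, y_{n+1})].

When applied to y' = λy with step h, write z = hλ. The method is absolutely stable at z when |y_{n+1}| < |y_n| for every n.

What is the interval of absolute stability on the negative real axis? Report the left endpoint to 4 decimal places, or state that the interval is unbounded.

With y'=λy (z=hλ):
  y_{n+1} = y_n + z·[11/15·y_n + 4/15·y_{n+1}] ⇒ (1 − 4/15z)y_{n+1} = (1 + 11/15z)y_n
  R(z) = (1 + 11/15z)/(1 − 4/15z).

Need |R(x)|<1, x<0.
x=-1.55: |R|=0.0967
R=−1: 1+11/15x = −1+4/15x ⇒ -7/15x=2 ⇒ x=2/(-7/15)=-4.2857
Confirm numerically:
  x=-3.950: |R|=0.92370 <1
  x=-3.824: |R|=0.89332 <1
  x=-3.822: |R|=0.89283 <1
  x=-2.832: |R|=0.61349 <1
  x=-4.850: |R|=1.11483 >1
  x=-4.697: |R|=1.08521 >1
Stable set (-4.2857, 0).

(-4.2857, 0).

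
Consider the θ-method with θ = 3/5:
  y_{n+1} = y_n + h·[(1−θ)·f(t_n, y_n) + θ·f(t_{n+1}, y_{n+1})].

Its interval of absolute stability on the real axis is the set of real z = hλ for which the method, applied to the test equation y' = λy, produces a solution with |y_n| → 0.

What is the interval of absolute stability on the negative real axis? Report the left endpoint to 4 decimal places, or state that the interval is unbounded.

On y'=λy, z=hλ:
  y_{n+1} = y_n + z·[2/5·y_n + 3/5·y_{n+1}] ⇒ (1 − 3/5z)y_{n+1} = (1 + 2/5z)y_n
  Hence R(z) = (1 + 2/5z)/(1 − 3/5z).

Find x<0 with |R(x)|<1.
x=-1.34: |R|=0.2572
x=-2: |R|=0.0909
x=-10: |R|=0.4286
x=-100: |R|=0.6393
θ=3/5≥1/2 ⇒ |1+2/5x|<|1−3/5x| ∀x<0 ⇒ stable on all of ℝ⁻.

interval (−∞, 0).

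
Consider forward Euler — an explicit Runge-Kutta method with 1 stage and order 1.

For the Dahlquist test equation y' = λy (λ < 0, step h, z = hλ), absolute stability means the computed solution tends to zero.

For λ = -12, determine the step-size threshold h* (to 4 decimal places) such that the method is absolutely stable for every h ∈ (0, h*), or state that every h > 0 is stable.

(-2.0000,0); λ=-12 ⇒ h* = 0.1667.

Set f=λy, z=hλ:
  order 1, 1-stage ⇒ R(z)=1+z
  (e.g. R(-0.62)=0.38000, |R|=0.38000)

Find x<0 with |R(x)|<1.
x=-0.62: |R|=0.3800
|R(-1.82)|=0.8200 |R(-1.67)|=0.6700 |R(-0.92)|=0.0800
Bisect:
  x_lo=-2.4418 |R|=1.4418  x_hi=-0.1380 |R|=0.8620
  mid=-1.28992 |R|=0.28992 →hi
  mid=-1.86588 |R|=0.86588 →hi
  mid=-2.15386 |R|=1.15386 →lo
  mid=-2.00987 |R|=1.00987 →lo
  mid=-1.93787 |R|=0.93787 →hi
  mid=-1.97387 |R|=0.97387 →hi
  mid=-1.99187 |R|=0.99187 →hi
  mid=-2.00087 |R|=1.00087 →lo
  ...
  [-2.00002,-1.99988] ⇒ x*=-2.0000
Interval (-2.0000, 0).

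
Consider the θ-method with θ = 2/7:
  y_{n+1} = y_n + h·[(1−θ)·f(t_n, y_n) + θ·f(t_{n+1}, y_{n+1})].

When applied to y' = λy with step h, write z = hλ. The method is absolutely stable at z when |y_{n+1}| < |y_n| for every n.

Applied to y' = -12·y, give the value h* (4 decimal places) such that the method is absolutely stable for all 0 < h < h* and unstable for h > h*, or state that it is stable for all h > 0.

(-4.6667,0); λ=-12 ⇒ h* = (14/3)/12 = 0.3889.

On y'=λy, z=hλ:
  y_{n+1} = y_n + z·[5/7·y_n + 2/7·y_{n+1}] ⇒ (1 − 2/7z)y_{n+1} = (1 + 5/7z)y_n
  R(z) = (1 + 5/7z)/(1 − 2/7z).

Boundary: |R(x)|=1, x<0.
x=-1.08: |R|=0.1747
R=−1: 1+5/7x = −1+2/7x ⇒ -3/7x=2 ⇒ x=2/(-3/7)=-4.6667
Confirm numerically:
  x=-3.695: |R|=0.79743 <1
  x=-3.519: |R|=0.75474 <1
  x=-2.943: |R|=0.59871 <1
  x=-1.980: |R|=0.26460 <1
  x=-5.165: |R|=1.08627 >1
  x=-4.835: |R|=1.03029 >1
Stable set (-4.6667, 0).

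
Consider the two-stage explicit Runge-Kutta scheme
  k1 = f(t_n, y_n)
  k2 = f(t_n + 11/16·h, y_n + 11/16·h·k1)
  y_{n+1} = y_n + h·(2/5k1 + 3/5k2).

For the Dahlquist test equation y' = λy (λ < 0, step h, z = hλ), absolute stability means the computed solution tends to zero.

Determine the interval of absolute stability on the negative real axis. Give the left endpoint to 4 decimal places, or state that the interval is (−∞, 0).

z∈(-2.4242,0).

With y'=λy (z=hλ):
  k1=λy_n ⇒ h·k1=z·y_n;  k2=λ(1+11/16z)y_n ⇒ h·k2=z(1+11/16z)y_n
  y_{n+1}/y_n = 1 + 2/5z + 3/5z(1+11/16z) = 1 + z + 33/80z²
  Hence R(z) = 1 + z + 33/80z².

Solve |R(x)|<1 on ℝ⁻.
x=-1.58: |R|=0.4498
R=1: x+33/80x²=0 ⇒ x=−80/33=-2.4242; min R=1−1/(4·33/80)=0.3939>−1
Confirm numerically:
  x=-1.881: |R|=0.57849 <1
  x=-1.404: |R|=0.40913 <1
  x=-1.273: |R|=0.39547 <1
  x=-2.829: |R|=1.47234 >1
  x=-2.802: |R|=1.43662 >1
Interval (-2.4242, 0).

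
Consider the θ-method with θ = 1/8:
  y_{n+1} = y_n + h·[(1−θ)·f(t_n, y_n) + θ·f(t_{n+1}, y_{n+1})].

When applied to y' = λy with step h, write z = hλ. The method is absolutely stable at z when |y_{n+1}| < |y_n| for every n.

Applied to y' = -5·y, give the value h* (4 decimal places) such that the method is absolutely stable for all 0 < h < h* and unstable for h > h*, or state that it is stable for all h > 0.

(-2.6667,0); λ=-5 ⇒ h* = (8/3)/5 = 0.5333.

Set f=λy, z=hλ:
  y_{n+1} = y_n + z·[7/8·y_n + 1/8·y_{n+1}] ⇒ (1 − 1/8z)y_{n+1} = (1 + 7/8z)y_n
  so R(z) = (1 + 7/8z)/(1 − 1/8z).

Solve |R(x)|<1 on ℝ⁻.
x=-0.44: |R|=0.5829
R=−1: 1+7/8x = −1+1/8x ⇒ -3/4x=2 ⇒ x=2/(-3/4)=-2.6667
Confirm numerically:
  x=-2.509: |R|=0.90998 <1
  x=-1.976: |R|=0.58460 <1
  x=-1.913: |R|=0.54383 <1
  x=-1.101: |R|=0.03219 <1
  x=-3.242: |R|=1.30706 >1
  x=-2.987: |R|=1.17493 >1
  x=-2.860: |R|=1.10681 >1
Interval (-2.6667, 0).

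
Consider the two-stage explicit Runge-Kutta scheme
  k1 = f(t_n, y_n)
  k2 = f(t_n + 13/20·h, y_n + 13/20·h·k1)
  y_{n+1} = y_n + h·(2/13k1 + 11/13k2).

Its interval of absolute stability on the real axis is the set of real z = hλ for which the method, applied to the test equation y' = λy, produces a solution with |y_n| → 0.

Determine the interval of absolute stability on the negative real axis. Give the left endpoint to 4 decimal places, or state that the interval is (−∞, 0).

Test eqn y'=λy, z=hλ:
  k1=λy_n ⇒ h·k1=z·y_n;  k2=λ(1+13/20z)y_n ⇒ h·k2=z(1+13/20z)y_n
  y_{n+1}/y_n = 1 + 2/13z + 11/13z(1+13/20z) = 1 + z + 11/20z²
  R(z) = 1 + z + 11/20z².

Solve |R(x)|<1 on ℝ⁻.
x=-1.38: |R|=0.6674
R=1: x+11/20x²=0 ⇒ x=−20/11=-1.8182; min R=1−1/(4·11/20)=0.5455>−1
Confirm numerically:
  x=-1.532: |R|=0.75886 <1
  x=-1.309: |R|=0.63341 <1
  x=-1.133: |R|=0.57303 <1
  x=-2.378: |R|=1.73219 >1
  x=-2.118: |R|=1.34926 >1
  x=-1.998: |R|=1.19760 >1
Interval (-1.8182, 0).

z∈(-1.8182,0).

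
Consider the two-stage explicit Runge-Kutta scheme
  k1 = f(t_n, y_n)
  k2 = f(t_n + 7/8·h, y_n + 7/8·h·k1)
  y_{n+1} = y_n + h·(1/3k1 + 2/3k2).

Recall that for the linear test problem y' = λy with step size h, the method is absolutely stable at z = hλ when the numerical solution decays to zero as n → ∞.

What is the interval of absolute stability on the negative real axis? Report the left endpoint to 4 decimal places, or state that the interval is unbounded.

(-1.7143, 0).

On y'=λy, z=hλ:
  k1=λy_n ⇒ h·k1=z·y_n;  k2=λ(1+7/8z)y_n ⇒ h·k2=z(1+7/8z)y_n
  y_{n+1}/y_n = 1 + 1/3z + 2/3z(1+7/8z) = 1 + z + 7/12z²
  Hence R(z) = 1 + z + 7/12z².

Boundary: |R(x)|=1, x<0.
x=-1.38: |R|=0.7309
R=1: x+7/12x²=0 ⇒ x=−12/7=-1.7143; min R=1−1/(4·7/12)=0.5714>−1
Confirm numerically:
  x=-1.547: |R|=0.84904 <1
  x=-1.425: |R|=0.75953 <1
  x=-1.071: |R|=0.59811 <1
  x=-0.741: |R|=0.57930 <1
  x=-2.302: |R|=1.78920 >1
  x=-2.003: |R|=1.33734 >1
Stable set (-1.7143, 0).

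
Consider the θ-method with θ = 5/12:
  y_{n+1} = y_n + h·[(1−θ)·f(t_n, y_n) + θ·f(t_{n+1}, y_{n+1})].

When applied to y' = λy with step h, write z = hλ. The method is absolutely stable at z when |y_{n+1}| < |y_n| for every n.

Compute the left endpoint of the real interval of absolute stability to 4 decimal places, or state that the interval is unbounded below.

On y'=λy, z=hλ:
  y_{n+1} = y_n + z·[7/12·y_n + 5/12·y_{n+1}] ⇒ (1 − 5/12z)y_{n+1} = (1 + 7/12z)y_n
  ⇒ R(z) = (1 + 7/12z)/(1 − 5/12z).

Find x<0 with |R(x)|<1.
x=-1.01: |R|=0.2891
R=−1: 1+7/12x = −1+5/12x ⇒ -1/6x=2 ⇒ x=2/(-1/6)=-12.0000
Confirm numerically:
  x=-11.626: |R|=0.98933 <1
  x=-7.803: |R|=0.83546 <1
  x=-5.986: |R|=0.71314 <1
  x=-5.933: |R|=0.70877 <1
  x=-12.451: |R|=1.01215 >1
  x=-12.424: |R|=1.01144 >1
  x=-12.390: |R|=1.01055 >1
Interval (-12.0000, 0).

z* = -12.0000.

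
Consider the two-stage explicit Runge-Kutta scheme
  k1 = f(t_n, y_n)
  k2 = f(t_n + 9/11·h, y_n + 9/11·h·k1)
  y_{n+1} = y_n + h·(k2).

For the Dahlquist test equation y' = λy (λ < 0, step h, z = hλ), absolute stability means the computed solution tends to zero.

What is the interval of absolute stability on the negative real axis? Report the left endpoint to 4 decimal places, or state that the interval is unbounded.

z∈(-1.2222,0).

With y'=λy (z=hλ):
  k1=λy_n ⇒ h·k1=z·y_n;  k2=λ(1+9/11z)y_n ⇒ h·k2=z(1+9/11z)y_n
  y_{n+1}/y_n = 1 + z(1+9/11z) = 1 + z + 9/11z²
  R(z) = 1 + z + 9/11z².

Need |R(x)|<1, x<0.
x=-0.99: |R|=0.8119
R=1: x+9/11x²=0 ⇒ x=−11/9=-1.2222; min R=1−1/(4·9/11)=0.6944>−1
Confirm numerically:
  x=-1.050: |R|=0.85205 <1
  x=-0.958: |R|=0.79290 <1
  x=-0.819: |R|=0.72980 <1
  x=-0.735: |R|=0.70700 <1
  x=-1.610: |R|=1.51081 >1
  x=-1.565: |R|=1.43891 >1
  x=-1.257: |R|=1.03577 >1
Interval (-1.2222, 0).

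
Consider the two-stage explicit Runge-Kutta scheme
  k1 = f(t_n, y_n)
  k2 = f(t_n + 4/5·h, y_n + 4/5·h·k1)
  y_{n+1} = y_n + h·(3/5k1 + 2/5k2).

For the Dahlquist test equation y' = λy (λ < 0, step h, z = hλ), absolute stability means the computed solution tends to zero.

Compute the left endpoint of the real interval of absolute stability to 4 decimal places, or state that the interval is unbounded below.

With y'=λy (z=hλ):
  k1=λy_n ⇒ h·k1=z·y_n;  k2=λ(1+4/5z)y_n ⇒ h·k2=z(1+4/5z)y_n
  y_{n+1}/y_n = 1 + 3/5z + 2/5z(1+4/5z) = 1 + z + 8/25z²
  ⇒ R(z) = 1 + z + 8/25z².

Solve |R(x)|<1 on ℝ⁻.
x=-0.83: |R|=0.3904
R=1: x+8/25x²=0 ⇒ x=−25/8=-3.1250; min R=1−1/(4·8/25)=0.2188>−1
Confirm numerically:
  x=-1.854: |R|=0.24594 <1
  x=-1.729: |R|=0.22762 <1
  x=-1.397: |R|=0.22751 <1
  x=-3.581: |R|=1.52254 >1
  x=-3.416: |R|=1.31810 >1
Stable set (-3.1250, 0).

left endpoint -3.1250.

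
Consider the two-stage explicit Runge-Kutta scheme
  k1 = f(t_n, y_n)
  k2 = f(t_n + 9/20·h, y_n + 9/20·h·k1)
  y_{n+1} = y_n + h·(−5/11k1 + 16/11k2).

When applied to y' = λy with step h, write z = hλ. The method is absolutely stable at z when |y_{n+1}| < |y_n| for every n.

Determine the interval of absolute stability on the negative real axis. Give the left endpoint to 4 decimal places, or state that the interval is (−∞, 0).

z∈(-1.5278,0).

With y'=λy (z=hλ):
  k1=λy_n ⇒ h·k1=z·y_n;  k2=λ(1+9/20z)y_n ⇒ h·k2=z(1+9/20z)y_n
  y_{n+1}/y_n = 1 − 5/11z + 16/11z(1+9/20z) = 1 + z + 36/55z²
  R(z) = 1 + z + 36/55z².

Need |R(x)|<1, x<0.
x=-0.93: |R|=0.6361
R=1: x+36/55x²=0 ⇒ x=−55/36=-1.5278; min R=1−1/(4·36/55)=0.6181>−1
Confirm numerically:
  x=-1.139: |R|=0.71016 <1
  x=-0.814: |R|=0.61970 <1
  x=-0.713: |R|=0.61975 <1
  x=-1.901: |R|=1.46440 >1
  x=-1.860: |R|=1.40447 >1
  x=-1.559: |R|=1.03186 >1
So |R|<1 on (-1.5278, 0).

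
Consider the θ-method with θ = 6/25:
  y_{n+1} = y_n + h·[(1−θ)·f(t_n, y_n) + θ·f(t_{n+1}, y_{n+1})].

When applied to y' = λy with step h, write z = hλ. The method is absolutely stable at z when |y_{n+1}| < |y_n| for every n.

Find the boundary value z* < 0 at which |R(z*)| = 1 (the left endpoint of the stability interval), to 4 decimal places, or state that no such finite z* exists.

Set f=λy, z=hλ:
  y_{n+1} = y_n + z·[19/25·y_n + 6/25·y_{n+1}] ⇒ (1 − 6/25z)y_{n+1} = (1 + 19/25z)y_n
  so R(z) = (1 + 19/25z)/(1 − 6/25z).

Need |R(x)|<1, x<0.
x=-1.4: |R|=0.0479
R=−1: 1+19/25x = −1+6/25x ⇒ -13/25x=2 ⇒ x=2/(-13/25)=-3.8462
Confirm numerically:
  x=-3.604: |R|=0.93248 <1
  x=-3.481: |R|=0.89655 <1
  x=-2.173: |R|=0.42818 <1
  x=-2.149: |R|=0.41777 <1
  x=-4.351: |R|=1.12842 >1
  x=-4.276: |R|=1.11031 >1
Interval (-3.8462, 0).

z* = -3.8462.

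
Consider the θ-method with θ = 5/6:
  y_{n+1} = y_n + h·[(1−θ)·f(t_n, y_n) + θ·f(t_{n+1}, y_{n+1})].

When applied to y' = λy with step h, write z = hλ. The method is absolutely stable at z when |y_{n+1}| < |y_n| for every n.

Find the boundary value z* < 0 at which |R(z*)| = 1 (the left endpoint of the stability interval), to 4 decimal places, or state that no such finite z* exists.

Test eqn y'=λy, z=hλ:
  y_{n+1} = y_n + z·[1/6·y_n + 5/6·y_{n+1}] ⇒ (1 − 5/6z)y_{n+1} = (1 + 1/6z)y_n
  ⇒ R(z) = (1 + 1/6z)/(1 − 5/6z).

Solve |R(x)|<1 on ℝ⁻.
x=-1.51: |R|=0.3314
x=-2: |R|=0.2500
x=-10: |R|=0.0714
x=-100: |R|=0.1858
θ=5/6≥1/2 ⇒ |1+1/6x|<|1−5/6x| ∀x<0 ⇒ stable on all of ℝ⁻.

unbounded; (−∞, 0).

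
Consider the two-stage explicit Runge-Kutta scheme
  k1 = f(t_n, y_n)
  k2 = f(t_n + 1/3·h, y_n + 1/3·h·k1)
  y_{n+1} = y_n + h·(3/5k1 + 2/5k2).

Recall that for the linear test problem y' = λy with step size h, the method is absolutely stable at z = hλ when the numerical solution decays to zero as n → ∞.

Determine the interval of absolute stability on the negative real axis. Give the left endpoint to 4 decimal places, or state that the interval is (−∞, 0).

z∈(-7.5000,0).

Test eqn y'=λy, z=hλ:
  k1=λy_n ⇒ h·k1=z·y_n;  k2=λ(1+1/3z)y_n ⇒ h·k2=z(1+1/3z)y_n
  y_{n+1}/y_n = 1 + 3/5z + 2/5z(1+1/3z) = 1 + z + 2/15z²
  ⇒ R(z) = 1 + z + 2/15z².

Solve |R(x)|<1 on ℝ⁻.
x=-0.71: |R|=0.3572
R=1: x+2/15x²=0 ⇒ x=−15/2=-7.5000; min R=1−1/(4·2/15)=-0.8750>−1
Confirm numerically:
  x=-6.987: |R|=0.52209 <1
  x=-6.114: |R|=0.12987 <1
  x=-5.805: |R|=0.31193 <1
  x=-3.178: |R|=0.83138 <1
  x=-7.947: |R|=1.47364 >1
  x=-7.739: |R|=1.24662 >1
  x=-7.688: |R|=1.19271 >1
Stable set (-7.5000, 0).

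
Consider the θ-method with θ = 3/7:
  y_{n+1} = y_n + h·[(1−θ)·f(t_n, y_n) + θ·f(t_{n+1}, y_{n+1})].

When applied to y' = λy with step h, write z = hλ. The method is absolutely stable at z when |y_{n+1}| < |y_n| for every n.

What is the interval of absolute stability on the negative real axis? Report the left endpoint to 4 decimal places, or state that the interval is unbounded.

With y'=λy (z=hλ):
  y_{n+1} = y_n + z·[4/7·y_n + 3/7·y_{n+1}] ⇒ (1 − 3/7z)y_{n+1} = (1 + 4/7z)y_n
  so R(z) = (1 + 4/7z)/(1 − 3/7z).

Boundary: |R(x)|=1, x<0.
x=-1.77: |R|=0.0065
R=−1: 1+4/7x = −1+3/7x ⇒ -1/7x=2 ⇒ x=2/(-1/7)=-14.0000
Confirm numerically:
  x=-13.072: |R|=0.97992 <1
  x=-12.526: |R|=0.96693 <1
  x=-12.039: |R|=0.95452 <1
  x=-6.976: |R|=0.74850 <1
  x=-14.396: |R|=1.00789 >1
  x=-14.254: |R|=1.00510 >1
  x=-14.129: |R|=1.00261 >1
So |R|<1 on (-14.0000, 0).

(-14.0000, 0).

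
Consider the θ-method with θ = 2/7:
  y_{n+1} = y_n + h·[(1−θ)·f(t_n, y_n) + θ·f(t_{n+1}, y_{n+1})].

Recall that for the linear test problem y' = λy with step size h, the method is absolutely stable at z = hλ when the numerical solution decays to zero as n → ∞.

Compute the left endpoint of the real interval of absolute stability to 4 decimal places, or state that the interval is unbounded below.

left endpoint -4.6667.

On y'=λy, z=hλ:
  y_{n+1} = y_n + z·[5/7·y_n + 2/7·y_{n+1}] ⇒ (1 − 2/7z)y_{n+1} = (1 + 5/7z)y_n
  R(z) = (1 + 5/7z)/(1 − 2/7z).

Find x<0 with |R(x)|<1.
x=-1.44: |R|=0.0202
R=−1: 1+5/7x = −1+2/7x ⇒ -3/7x=2 ⇒ x=2/(-3/7)=-4.6667
Confirm numerically:
  x=-4.610: |R|=0.98952 <1
  x=-4.429: |R|=0.95504 <1
  x=-3.304: |R|=0.69959 <1
  x=-1.881: |R|=0.22347 <1
  x=-4.989: |R|=1.05696 >1
  x=-4.869: |R|=1.03626 >1
  x=-4.715: |R|=1.00883 >1
Interval (-4.6667, 0).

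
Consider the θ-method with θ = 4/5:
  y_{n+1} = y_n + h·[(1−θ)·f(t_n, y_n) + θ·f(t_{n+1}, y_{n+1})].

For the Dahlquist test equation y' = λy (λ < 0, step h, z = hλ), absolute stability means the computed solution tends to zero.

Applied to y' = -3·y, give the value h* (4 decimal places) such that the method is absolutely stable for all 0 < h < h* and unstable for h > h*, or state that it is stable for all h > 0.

On y'=λy, z=hλ:
  y_{n+1} = y_n + z·[1/5·y_n + 4/5·y_{n+1}] ⇒ (1 − 4/5z)y_{n+1} = (1 + 1/5z)y_n
  ⇒ R(z) = (1 + 1/5z)/(1 − 4/5z).

Need |R(x)|<1, x<0.
x=-1.23: |R|=0.3800
x=-2: |R|=0.2308
x=-10: |R|=0.1111
x=-100: |R|=0.2346
θ=4/5≥1/2 ⇒ |1+1/5x|<|1−4/5x| ∀x<0 ⇒ unbounded interval.

(−∞, 0) — no finite endpoint. Any h>0 works for λ=-3.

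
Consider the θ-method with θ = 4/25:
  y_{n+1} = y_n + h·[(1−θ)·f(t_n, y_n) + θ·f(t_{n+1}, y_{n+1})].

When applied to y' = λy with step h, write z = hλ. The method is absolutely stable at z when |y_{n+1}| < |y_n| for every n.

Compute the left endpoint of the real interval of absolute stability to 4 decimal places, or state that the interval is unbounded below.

On y'=λy, z=hλ:
  y_{n+1} = y_n + z·[21/25·y_n + 4/25·y_{n+1}] ⇒ (1 − 4/25z)y_{n+1} = (1 + 21/25z)y_n
  ⇒ R(z) = (1 + 21/25z)/(1 − 4/25z).

Solve |R(x)|<1 on ℝ⁻.
x=-1.67: |R|=0.3179
R=−1: 1+21/25x = −1+4/25x ⇒ -17/25x=2 ⇒ x=2/(-17/25)=-2.9412
Confirm numerically:
  x=-2.602: |R|=0.83716 <1
  x=-1.642: |R|=0.30037 <1
  x=-1.267: |R|=0.05345 <1
  x=-3.278: |R|=1.15024 >1
  x=-3.204: |R|=1.11815 >1
  x=-2.983: |R|=1.01925 >1
Stable set (-2.9412, 0).

z* = -2.9412.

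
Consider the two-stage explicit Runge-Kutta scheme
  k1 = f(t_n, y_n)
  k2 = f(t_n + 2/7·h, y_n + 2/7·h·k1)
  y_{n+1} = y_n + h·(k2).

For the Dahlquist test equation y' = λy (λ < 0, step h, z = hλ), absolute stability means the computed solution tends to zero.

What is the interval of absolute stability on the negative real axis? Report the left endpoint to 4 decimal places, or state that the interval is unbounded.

(-3.5000, 0).

On y'=λy, z=hλ:
  k1=λy_n ⇒ h·k1=z·y_n;  k2=λ(1+2/7z)y_n ⇒ h·k2=z(1+2/7z)y_n
  y_{n+1}/y_n = 1 + z(1+2/7z) = 1 + z + 2/7z²
  so R(z) = 1 + z + 2/7z².

Find x<0 with |R(x)|<1.
x=-1.33: |R|=0.1754
R=1: x+2/7x²=0 ⇒ x=−7/2=-3.5000; min R=1−1/(4·2/7)=0.1250>−1
Confirm numerically:
  x=-2.734: |R|=0.40164 <1
  x=-2.676: |R|=0.36999 <1
  x=-2.383: |R|=0.23948 <1
  x=-2.294: |R|=0.20955 <1
  x=-3.867: |R|=1.40548 >1
  x=-3.763: |R|=1.28276 >1
Interval (-3.5000, 0).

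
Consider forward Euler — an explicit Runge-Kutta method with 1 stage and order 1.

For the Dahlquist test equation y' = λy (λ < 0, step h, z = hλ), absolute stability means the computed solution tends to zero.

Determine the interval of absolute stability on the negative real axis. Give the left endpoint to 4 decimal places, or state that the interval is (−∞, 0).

z∈(-2.0000,0).

With y'=λy (z=hλ):
  order 1, 1-stage ⇒ R(z)=1+z
  (e.g. R(-0.39)=0.61000, |R|=0.61000)

Boundary: |R(x)|=1, x<0.
x=-0.39: |R|=0.6100
|R(-1.8)|=0.8000 |R(-1.2)|=0.2000 |R(-0.59)|=0.4100
Bisect:
  x_lo=-2.8137 |R|=1.8137  x_hi=-0.2307 |R|=0.7693
  mid=-1.52219 |R|=0.52219 →hi
  mid=-2.16795 |R|=1.16795 →lo
  mid=-1.84507 |R|=0.84507 →hi
  mid=-2.00651 |R|=1.00651 →lo
  mid=-1.92579 |R|=0.92579 →hi
  mid=-1.96615 |R|=0.96615 →hi
  mid=-1.98633 |R|=0.98633 →hi
  ...
  [-2.00004,-1.99988] ⇒ x*=-2.0000
Stable set (-2.0000, 0).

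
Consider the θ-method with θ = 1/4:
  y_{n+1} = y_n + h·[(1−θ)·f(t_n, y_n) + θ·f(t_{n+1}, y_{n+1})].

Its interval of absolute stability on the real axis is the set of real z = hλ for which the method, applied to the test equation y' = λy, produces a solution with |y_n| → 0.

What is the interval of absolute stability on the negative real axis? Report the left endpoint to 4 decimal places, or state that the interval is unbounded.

z∈(-4.0000,0).

On y'=λy, z=hλ:
  y_{n+1} = y_n + z·[3/4·y_n + 1/4·y_{n+1}] ⇒ (1 − 1/4z)y_{n+1} = (1 + 3/4z)y_n
  Hence R(z) = (1 + 3/4z)/(1 − 1/4z).

Need |R(x)|<1, x<0.
x=-1.65: |R|=0.1681
R=−1: 1+3/4x = −1+1/4x ⇒ -1/2x=2 ⇒ x=2/(-1/2)=-4.0000
Confirm numerically:
  x=-3.317: |R|=0.81331 <1
  x=-3.032: |R|=0.72469 <1
  x=-1.980: |R|=0.32441 <1
  x=-4.569: |R|=1.13280 >1
  x=-4.026: |R|=1.00648 >1
Stable set (-4.0000, 0).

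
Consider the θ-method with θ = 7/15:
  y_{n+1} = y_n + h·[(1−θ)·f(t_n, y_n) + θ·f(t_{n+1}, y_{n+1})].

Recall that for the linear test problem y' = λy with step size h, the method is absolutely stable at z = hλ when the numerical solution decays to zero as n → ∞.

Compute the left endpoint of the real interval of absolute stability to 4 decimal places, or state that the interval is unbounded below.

On y'=λy, z=hλ:
  y_{n+1} = y_n + z·[8/15·y_n + 7/15·y_{n+1}] ⇒ (1 − 7/15z)y_{n+1} = (1 + 8/15z)y_n
  Hence R(z) = (1 + 8/15z)/(1 − 7/15z).

Solve |R(x)|<1 on ℝ⁻.
x=-1.76: |R|=0.0337
R=−1: 1+8/15x = −1+7/15x ⇒ -1/15x=2 ⇒ x=2/(-1/15)=-30.0000
Confirm numerically:
  x=-27.619: |R|=0.98857 <1
  x=-27.430: |R|=0.98759 <1
  x=-14.664: |R|=0.86965 <1
  x=-30.448: |R|=1.00196 >1
  x=-30.171: |R|=1.00076 >1
  x=-30.147: |R|=1.00065 >1
Interval (-30.0000, 0).

left endpoint -30.0000.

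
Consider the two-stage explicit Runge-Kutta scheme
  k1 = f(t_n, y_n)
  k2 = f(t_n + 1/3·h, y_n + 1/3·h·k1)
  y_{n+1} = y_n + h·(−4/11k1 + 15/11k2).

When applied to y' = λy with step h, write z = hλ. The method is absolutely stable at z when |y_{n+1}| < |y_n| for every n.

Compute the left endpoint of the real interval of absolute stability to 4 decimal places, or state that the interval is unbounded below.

left endpoint -2.2000.

With y'=λy (z=hλ):
  k1=λy_n ⇒ h·k1=z·y_n;  k2=λ(1+1/3z)y_n ⇒ h·k2=z(1+1/3z)y_n
  y_{n+1}/y_n = 1 − 4/11z + 15/11z(1+1/3z) = 1 + z + 5/11z²
  R(z) = 1 + z + 5/11z².

Boundary: |R(x)|=1, x<0.
x=-1.28: |R|=0.4647
R=1: x+5/11x²=0 ⇒ x=−11/5=-2.2000; min R=1−1/(4·5/11)=0.4500>−1
Confirm numerically:
  x=-2.031: |R|=0.84398 <1
  x=-1.911: |R|=0.74896 <1
  x=-1.735: |R|=0.63328 <1
  x=-0.896: |R|=0.46892 <1
  x=-2.661: |R|=1.55760 >1
  x=-2.653: |R|=1.54628 >1
  x=-2.390: |R|=1.20641 >1
Interval (-2.2000, 0).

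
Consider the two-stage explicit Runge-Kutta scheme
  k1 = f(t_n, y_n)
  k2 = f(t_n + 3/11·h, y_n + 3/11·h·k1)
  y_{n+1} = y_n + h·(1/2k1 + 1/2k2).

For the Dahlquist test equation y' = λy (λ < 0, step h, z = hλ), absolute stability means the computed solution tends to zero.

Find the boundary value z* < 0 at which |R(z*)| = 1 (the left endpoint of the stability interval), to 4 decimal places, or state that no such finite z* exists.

On y'=λy, z=hλ:
  k1=λy_n ⇒ h·k1=z·y_n;  k2=λ(1+3/11z)y_n ⇒ h·k2=z(1+3/11z)y_n
  y_{n+1}/y_n = 1 + 1/2z + 1/2z(1+3/11z) = 1 + z + 3/22z²
  so R(z) = 1 + z + 3/22z².

Find x<0 with |R(x)|<1.
x=-1.1: |R|=0.0650
R=1: x+3/22x²=0 ⇒ x=−22/3=-7.3333; min R=1−1/(4·3/22)=-0.8333>−1
Confirm numerically:
  x=-6.768: |R|=0.47825 <1
  x=-5.340: |R|=0.45151 <1
  x=-4.508: |R|=0.73681 <1
  x=-7.413: |R|=1.08053 >1
  x=-7.408: |R|=1.07543 >1
Interval (-7.3333, 0).

z* = -7.3333.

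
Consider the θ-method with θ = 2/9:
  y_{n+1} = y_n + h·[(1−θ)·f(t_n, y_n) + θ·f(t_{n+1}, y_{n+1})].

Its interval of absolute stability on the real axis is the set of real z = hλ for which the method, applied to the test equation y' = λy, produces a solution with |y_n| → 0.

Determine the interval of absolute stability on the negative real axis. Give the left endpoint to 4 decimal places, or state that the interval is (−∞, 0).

(-3.6000, 0).

On y'=λy, z=hλ:
  y_{n+1} = y_n + z·[7/9·y_n + 2/9·y_{n+1}] ⇒ (1 − 2/9z)y_{n+1} = (1 + 7/9z)y_n
  R(z) = (1 + 7/9z)/(1 − 2/9z).

Boundary: |R(x)|=1, x<0.
x=-0.47: |R|=0.5744
R=−1: 1+7/9x = −1+2/9x ⇒ -5/9x=2 ⇒ x=2/(-5/9)=-3.6000
Confirm numerically:
  x=-3.483: |R|=0.96336 <1
  x=-3.289: |R|=0.90018 <1
  x=-1.813: |R|=0.29233 <1
  x=-3.898: |R|=1.08871 >1
  x=-3.893: |R|=1.08728 >1
  x=-3.738: |R|=1.04188 >1
So |R|<1 on (-3.6000, 0).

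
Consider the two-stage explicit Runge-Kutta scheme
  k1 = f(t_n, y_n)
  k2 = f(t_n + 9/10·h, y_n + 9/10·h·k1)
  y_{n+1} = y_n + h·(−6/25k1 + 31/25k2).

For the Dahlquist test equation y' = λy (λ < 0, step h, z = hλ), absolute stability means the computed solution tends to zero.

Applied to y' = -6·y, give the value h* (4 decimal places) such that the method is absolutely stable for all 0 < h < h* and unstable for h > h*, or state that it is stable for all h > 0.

Test eqn y'=λy, z=hλ:
  k1=λy_n ⇒ h·k1=z·y_n;  k2=λ(1+9/10z)y_n ⇒ h·k2=z(1+9/10z)y_n
  y_{n+1}/y_n = 1 − 6/25z + 31/25z(1+9/10z) = 1 + z + 279/250z²
  Hence R(z) = 1 + z + 279/250z².

Need |R(x)|<1, x<0.
x=-0.49: |R|=0.7780
R=1: x+279/250x²=0 ⇒ x=−250/279=-0.8961; min R=1−1/(4·279/250)=0.7760>−1
Confirm numerically:
  x=-0.815: |R|=0.92628 <1
  x=-0.704: |R|=0.84911 <1
  x=-0.552: |R|=0.78805 <1
  x=-0.409: |R|=0.77769 <1
  x=-1.324: |R|=1.63232 >1
  x=-1.225: |R|=1.44970 >1
  x=-0.933: |R|=1.03847 >1
Interval (-0.8961, 0).

(-0.8961,0); λ=-6 ⇒ h* = (250/279)/6 = 0.1493.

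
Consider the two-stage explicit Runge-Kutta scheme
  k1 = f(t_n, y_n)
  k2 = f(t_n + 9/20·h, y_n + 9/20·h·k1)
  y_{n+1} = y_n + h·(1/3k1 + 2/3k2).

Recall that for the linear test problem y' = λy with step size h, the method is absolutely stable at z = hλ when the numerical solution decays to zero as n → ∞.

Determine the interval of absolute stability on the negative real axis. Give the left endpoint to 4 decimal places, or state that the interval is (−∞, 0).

With y'=λy (z=hλ):
  k1=λy_n ⇒ h·k1=z·y_n;  k2=λ(1+9/20z)y_n ⇒ h·k2=z(1+9/20z)y_n
  y_{n+1}/y_n = 1 + 1/3z + 2/3z(1+9/20z) = 1 + z + 3/10z²
  ⇒ R(z) = 1 + z + 3/10z².

Solve |R(x)|<1 on ℝ⁻.
x=-0.84: |R|=0.3717
R=1: x+3/10x²=0 ⇒ x=−10/3=-3.3333; min R=1−1/(4·3/10)=0.1667>−1
Confirm numerically:
  x=-3.271: |R|=0.93883 <1
  x=-2.523: |R|=0.38666 <1
  x=-1.440: |R|=0.18208 <1
  x=-3.660: |R|=1.35868 >1
  x=-3.655: |R|=1.35271 >1
So |R|<1 on (-3.3333, 0).

z∈(-3.3333,0).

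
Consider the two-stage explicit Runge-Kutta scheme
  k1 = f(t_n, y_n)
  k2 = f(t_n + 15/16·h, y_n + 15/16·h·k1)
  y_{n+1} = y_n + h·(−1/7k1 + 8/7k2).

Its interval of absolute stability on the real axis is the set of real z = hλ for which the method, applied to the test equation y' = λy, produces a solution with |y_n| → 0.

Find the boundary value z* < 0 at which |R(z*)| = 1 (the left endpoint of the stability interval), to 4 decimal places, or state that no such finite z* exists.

With y'=λy (z=hλ):
  k1=λy_n ⇒ h·k1=z·y_n;  k2=λ(1+15/16z)y_n ⇒ h·k2=z(1+15/16z)y_n
  y_{n+1}/y_n = 1 − 1/7z + 8/7z(1+15/16z) = 1 + z + 15/14z²
  so R(z) = 1 + z + 15/14z².

Solve |R(x)|<1 on ℝ⁻.
x=-1.36: |R|=1.6217
R=1: x+15/14x²=0 ⇒ x=−14/15=-0.9333; min R=1−1/(4·15/14)=0.7667>−1
Confirm numerically:
  x=-0.874: |R|=0.94444 <1
  x=-0.846: |R|=0.92084 <1
  x=-0.640: |R|=0.79886 <1
  x=-0.405: |R|=0.77074 <1
  x=-1.496: |R|=1.90187 >1
  x=-1.011: |R|=1.08413 >1
So |R|<1 on (-0.9333, 0).

left endpoint -0.9333.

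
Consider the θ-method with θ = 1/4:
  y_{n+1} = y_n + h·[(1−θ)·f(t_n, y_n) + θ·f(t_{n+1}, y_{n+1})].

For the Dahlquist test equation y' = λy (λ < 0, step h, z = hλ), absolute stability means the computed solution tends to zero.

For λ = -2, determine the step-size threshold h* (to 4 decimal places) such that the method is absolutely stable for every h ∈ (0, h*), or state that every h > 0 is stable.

On y'=λy, z=hλ:
  y_{n+1} = y_n + z·[3/4·y_n + 1/4·y_{n+1}] ⇒ (1 − 1/4z)y_{n+1} = (1 + 3/4z)y_n
  Hence R(z) = (1 + 3/4z)/(1 − 1/4z).

Boundary: |R(x)|=1, x<0.
x=-1.12: |R|=0.1250
R=−1: 1+3/4x = −1+1/4x ⇒ -1/2x=2 ⇒ x=2/(-1/2)=-4.0000
Confirm numerically:
  x=-3.410: |R|=0.84076 <1
  x=-2.834: |R|=0.65876 <1
  x=-2.722: |R|=0.61976 <1
  x=-1.968: |R|=0.31903 <1
  x=-4.409: |R|=1.09728 >1
  x=-4.213: |R|=1.05187 >1
Stable set (-4.0000, 0).

(-4.0000,0); λ=-2 ⇒ h* = (4)/2 = 2.0000.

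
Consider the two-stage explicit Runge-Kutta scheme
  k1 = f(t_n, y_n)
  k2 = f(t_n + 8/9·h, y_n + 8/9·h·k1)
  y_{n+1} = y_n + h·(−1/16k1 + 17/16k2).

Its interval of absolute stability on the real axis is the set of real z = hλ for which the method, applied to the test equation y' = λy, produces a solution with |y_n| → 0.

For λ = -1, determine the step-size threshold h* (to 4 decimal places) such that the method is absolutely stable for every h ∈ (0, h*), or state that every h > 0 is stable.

(-1.0588,0); λ=-1 ⇒ h* = (18/17)/1 = 1.0588.

Set f=λy, z=hλ:
  k1=λy_n ⇒ h·k1=z·y_n;  k2=λ(1+8/9z)y_n ⇒ h·k2=z(1+8/9z)y_n
  y_{n+1}/y_n = 1 − 1/16z + 17/16z(1+8/9z) = 1 + z + 17/18z²
  so R(z) = 1 + z + 17/18z².

Find x<0 with |R(x)|<1.
x=-1.05: |R|=0.9913
R=1: x+17/18x²=0 ⇒ x=−18/17=-1.0588; min R=1−1/(4·17/18)=0.7353>−1
Confirm numerically:
  x=-0.903: |R|=0.86711 <1
  x=-0.694: |R|=0.76088 <1
  x=-0.678: |R|=0.75615 <1
  x=-0.596: |R|=0.73948 <1
  x=-1.556: |R|=1.73063 >1
  x=-1.289: |R|=1.28021 >1
  x=-1.168: |R|=1.12043 >1
Interval (-1.0588, 0).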